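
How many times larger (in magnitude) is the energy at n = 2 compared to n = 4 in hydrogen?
4.00000

Using E_n = -13.6057 Z² / n² eV with Z = 1:

E_2 = -13.6057 / 2² = -13.6057 / 4 = -3.40142500000 eV
E_4 = -13.6057 / 4² = -13.6057 / 16 = -0.85035625000 eV

The ratio is:
E_2/E_4 = (-3.40142500000) / (-0.85035625000)
E_2/E_4 = (-13.6057/4) / (-13.6057/16)
E_2/E_4 = 16/4
E_2/E_4 = 4.00000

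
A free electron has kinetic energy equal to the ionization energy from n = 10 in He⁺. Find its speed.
4.3754e+05 m/s (or 0.145947% of c)

The binding energy at n = 10 for He⁺ is:
E_10 = -13.6057 × 2²/10² = -0.54422800 eV
|E_10| = 0.54422800 eV

Convert to Joules:
KE = 0.54422800 eV × (1.602177 × 10⁻¹⁹ J/eV) = 8.719496e-20 J

Using KE = ½mv²:
v = √(2·KE/m_e)
v = √(2 × 8.719496e-20 J / 9.10938 × 10⁻³¹ kg)
v = 4.3754e+05 m/s

This is approximately 0.145947% the speed of light.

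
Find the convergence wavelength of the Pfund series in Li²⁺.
253.129203 nm

The series limit corresponds to the transition from n = ∞ to n = 5.
This is the highest energy (shortest wavelength) transition in the Pfund series.

E_∞ = 0 eV
E_5 = -13.6057 × 3² / 5² = -4.8980520000 eV

Energy at series limit:
ΔE = E_∞ - E_5 = 0 - (-4.8980520000) = 4.8980520000 eV
λ = hc/E = 1239.84 eV·nm / 4.8980520000 eV = 253.129203 nm

This energy equals the ionization energy from the n = 5 state of Li²⁺.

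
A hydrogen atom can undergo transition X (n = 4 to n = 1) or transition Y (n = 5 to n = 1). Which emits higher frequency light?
5 → 1

Calculate the energy for each transition:

Transition 4 → 1:
ΔE₁ = |E_1 - E_4| = |-13.6057/1² - (-13.6057/4²)|
ΔE₁ = |-13.605700000000 - (-0.850356250000)| = 12.755343750 eV

Transition 5 → 1:
ΔE₂ = |E_1 - E_5| = |-13.6057/1² - (-13.6057/5²)|
ΔE₂ = |-13.605700000000 - (-0.544228000000)| = 13.061472000 eV

Since 13.061472000 eV > 12.755343750 eV, the transition 5 → 1 emits the more energetic photon.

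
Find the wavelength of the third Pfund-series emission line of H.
3738.52362 nm

The lines of a series are numbered from the longest wavelength (smallest ΔE) outward; the third line is the transition from n = n_f + 3 to n_f.
The Pfund series has all transitions ending at n_f = 5.

For H, the third line (γ-line) is the jump from n = 8 to n = 5:
E_8 = -13.6057 / 8² = -0.21258906250 eV
E_5 = -13.6057 / 5² = -0.54422800000 eV
ΔE = E_8 - E_5 = 0.33163893750 eV

λ = hc/E = 1239.84 eV·nm / 0.33163893750 eV
λ = 3738.52362 nm

This is the γ-line of the Pfund series in H.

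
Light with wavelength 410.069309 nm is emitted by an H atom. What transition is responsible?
n = 6 → n = 2

First, find the photon energy from the wavelength (hc = 1239.84 eV·nm):
E = hc/λ = 1239.84 eV·nm / 410.069309 nm = 3.0234889 eV

The energy levels of hydrogen satisfy E_n = -13.6057 / n² eV, so an emission n_i → n_f releases
ΔE = 13.6057 × (1/n_f² − 1/n_i²) eV.

Setting ΔE equal to the photon energy:
1/n_f² − 1/n_i² = 3.0234889 / 13.6057 = 0.22222222

Since 1/n_i² must be positive, we need 1/n_f² > 0.22222222, i.e. n_f ≤ 2. For each allowed n_f, solve n_i = (1/n_f² − 0.22222222)^(−1/2) and check whether it is a whole number:
  n_f = 1: 1/n_i² = 1.00000000 − 0.22222222 = 0.77777778 → n_i = 1.134  (not an integer) ✗
  n_f = 2: 1/n_i² = 0.25000000 − 0.22222222 = 0.02777778 → n_i = 6.000  → integer, n_i = 6 ✓

Only n_f = 2 gives an integer upper level, n_i = 6.

The transition is from n = 6 to n = 2 (emission).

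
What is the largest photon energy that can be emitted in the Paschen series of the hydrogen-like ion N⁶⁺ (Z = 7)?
74.075 eV

The series limit corresponds to the transition from n = ∞ to n = 3.
This is the highest energy (shortest wavelength) transition in the Paschen series.

E_∞ = 0 eV
E_3 = -13.6057 × 7² / 3² = -74.075 eV

Energy at series limit:
ΔE = E_∞ - E_3 = 0 - (-74.075) = 74.075 eV

This energy equals the ionization energy from the n = 3 state of N⁶⁺.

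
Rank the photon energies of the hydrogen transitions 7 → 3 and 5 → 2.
5 → 2

Calculate the energy for each transition:

Transition 7 → 3:
ΔE₁ = |E_3 - E_7| = |-13.6057/3² - (-13.6057/7²)|
ΔE₁ = |-1.51174444 - (-0.27766735)| = 1.23408 eV

Transition 5 → 2:
ΔE₂ = |E_2 - E_5| = |-13.6057/2² - (-13.6057/5²)|
ΔE₂ = |-3.40142500 - (-0.54422800)| = 2.85720 eV

Since 2.85720 eV > 1.23408 eV, the transition 5 → 2 emits the more energetic photon.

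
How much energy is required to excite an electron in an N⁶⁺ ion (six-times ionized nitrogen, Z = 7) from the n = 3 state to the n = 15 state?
71.1125 eV

The energy levels of a hydrogen-like atom are E_n = -13.6057 Z² eV / n².

Energy at n = 3: E_3 = -13.6057 × 7² / 3² = -74.0754778 eV
Energy at n = 15: E_15 = -13.6057 × 7² / 15² = -2.9630191 eV

The excitation energy is the difference:
ΔE = E_15 - E_3
ΔE = -2.9630191 - (-74.0754778)
ΔE = 71.1125 eV

Since this is positive, energy must be absorbed (photon absorption).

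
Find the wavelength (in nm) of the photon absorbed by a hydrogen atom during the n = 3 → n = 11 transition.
886.042615 nm

First, find the transition energy using E_n = -13.6057 / n² eV:
E_3 = -13.6057 / 3² = -1.5117444444 eV
E_11 = -13.6057 / 11² = -0.1124438017 eV

Photon energy: |ΔE| = |E_11 - E_3| = 1.3993006427 eV

Convert to wavelength using E = hc/λ with hc = 1239.84 eV·nm:
λ = hc/E = 1239.84 eV·nm / 1.3993006427 eV
λ = 886.042615 nm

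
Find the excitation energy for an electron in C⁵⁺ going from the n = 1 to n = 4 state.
459.1924 eV

The energy levels of a hydrogen-like atom are E_n = -13.6057 Z² eV / n².

Energy at n = 1: E_1 = -13.6057 × 6² / 1² = -489.8052000 eV
Energy at n = 4: E_4 = -13.6057 × 6² / 4² = -30.6128250 eV

The excitation energy is the difference:
ΔE = E_4 - E_1
ΔE = -30.6128250 - (-489.8052000)
ΔE = 459.1924 eV

Since this is positive, energy must be absorbed (photon absorption).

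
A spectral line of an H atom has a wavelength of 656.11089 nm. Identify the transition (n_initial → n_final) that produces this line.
n = 3 → n = 2

First, find the photon energy from the wavelength (hc = 1239.84 eV·nm):
E = hc/λ = 1239.84 eV·nm / 656.11089 nm = 1.8896806 eV

The energy levels of hydrogen satisfy E_n = -13.6057 / n² eV, so an emission n_i → n_f releases
ΔE = 13.6057 × (1/n_f² − 1/n_i²) eV.

Setting ΔE equal to the photon energy:
1/n_f² − 1/n_i² = 1.8896806 / 13.6057 = 0.13888889

Since 1/n_i² must be positive, we need 1/n_f² > 0.13888889, i.e. n_f ≤ 2. For each allowed n_f, solve n_i = (1/n_f² − 0.13888889)^(−1/2) and check whether it is a whole number:
  n_f = 1: 1/n_i² = 1.00000000 − 0.13888889 = 0.86111111 → n_i = 1.078  (not an integer) ✗
  n_f = 2: 1/n_i² = 0.25000000 − 0.13888889 = 0.11111111 → n_i = 3.000  → integer, n_i = 3 ✓

Only n_f = 2 gives an integer upper level, n_i = 3.

The transition is from n = 3 to n = 2 (emission).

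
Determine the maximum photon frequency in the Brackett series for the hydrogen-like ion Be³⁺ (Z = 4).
3.2898e+15 Hz

The series limit corresponds to the transition from n = ∞ to n = 4.
This is the highest energy (shortest wavelength) transition in the Brackett series.

E_∞ = 0 eV
E_4 = -13.6057 × 4² / 4² = -13.605700 eV

Energy at series limit:
ΔE = E_∞ - E_4 = 0 - (-13.605700) = 13.605700 eV
E = 13.605700 eV × (1.602177 × 10⁻¹⁹ J/eV) = 2.179874e-18 J
f = E/h = 2.179874e-18 J / (6.62607 × 10⁻³⁴ J·s) = 3.2898e+15 Hz

This energy equals the ionization energy from the n = 4 state of Be³⁺.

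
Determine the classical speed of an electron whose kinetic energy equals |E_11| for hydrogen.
1.99e+05 m/s (or 0.0663% of c)

The binding energy at n = 11 for hydrogen is:
E_11 = -13.6057/11² = -0.112444 eV
|E_11| = 0.112444 eV

Convert to Joules:
KE = 0.112444 eV × (1.602177 × 10⁻¹⁹ J/eV) = 1.8016e-20 J

Using KE = ½mv²:
v = √(2·KE/m_e)
v = √(2 × 1.8016e-20 J / 9.10938 × 10⁻³¹ kg)
v = 1.99e+05 m/s

This is approximately 0.0663% the speed of light.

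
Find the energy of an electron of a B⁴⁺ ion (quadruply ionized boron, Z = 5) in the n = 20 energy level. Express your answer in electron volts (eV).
-0.850356 eV

The energy levels of a hydrogen-like atom are given by:
E_n = -13.6057 Z² / n² eV  (with Z = 5 for B⁴⁺)

For n = 20:
E_20 = -13.6057 × 5² / 20²
E_20 = -13.6057 × 25 / 400
E_20 = -0.850356 eV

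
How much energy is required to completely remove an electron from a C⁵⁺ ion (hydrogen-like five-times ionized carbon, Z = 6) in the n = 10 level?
4.89805 eV

The ionization energy is the energy needed to remove the electron completely (n → ∞).

For a hydrogen-like ion with Z = 6, E_n = -13.6057 Z² / n² eV.

At n = 10: E_10 = -13.6057 × 6² / 10² = -4.89805200 eV
At n = ∞: E_∞ = 0 eV

Ionization energy = E_∞ - E_10 = 0 - (-4.89805200) = 4.89805200 eV
Ionization energy ≈ 4.89805 eV

This is also called the binding energy of the electron in state n = 10.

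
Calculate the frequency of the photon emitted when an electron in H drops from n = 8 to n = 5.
8.01900e+13 Hz

First, find the transition energy:
E_8 = -13.6057 / 8² = -0.212589063 eV
E_5 = -13.6057 / 5² = -0.544228000 eV
|ΔE| = |E_5 - E_8| = 0.331638937 eV

Convert to Joules: E = 0.331638937 eV × (1.602177 × 10⁻¹⁹ J/eV) = 5.3134428e-20 J

Using E = hf:
f = E/h = 5.3134428e-20 J / (6.62607 × 10⁻³⁴ J·s)
f = 8.01900e+13 Hz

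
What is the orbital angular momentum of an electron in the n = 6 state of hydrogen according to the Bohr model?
6.327e-34 J·s (or 6ℏ)

In the Bohr model, angular momentum is quantized:
L = nℏ

where ℏ = h/(2π) = 1.05457e-34 J·s

For n = 6:
L = 6 × 1.05457e-34 J·s
L = 6.327e-34 J·s

This can also be written as L = 6ℏ.
The angular momentum is an integer multiple of the reduced Planck constant.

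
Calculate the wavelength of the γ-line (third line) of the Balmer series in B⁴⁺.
17.357431 nm

The lines of a series are numbered from the longest wavelength (smallest ΔE) outward; the third line is the transition from n = n_f + 3 to n_f.
The Balmer series has all transitions ending at n_f = 2.

For B⁴⁺ (Z = 5), the third line (γ-line) is the jump from n = 5 to n = 2:
E_5 = -13.6057 × 5² / 5² = -13.60570000 eV
E_2 = -13.6057 × 5² / 2² = -85.03562500 eV
ΔE = E_5 - E_2 = 71.42992500 eV

λ = hc/E = 1239.84 eV·nm / 71.42992500 eV
λ = 17.357431 nm

This is the γ-line of the Balmer series in B⁴⁺.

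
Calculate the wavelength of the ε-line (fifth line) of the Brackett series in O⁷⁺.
28.389 nm

The lines of a series are numbered from the longest wavelength (smallest ΔE) outward; the fifth line is the transition from n = n_f + 5 to n_f.
The Brackett series has all transitions ending at n_f = 4.

For O⁷⁺ (Z = 8), the fifth line (ε-line) is the jump from n = 9 to n = 4:
E_9 = -13.6057 × 8² / 9² = -10.75018 eV
E_4 = -13.6057 × 8² / 4² = -54.42280 eV
ΔE = E_9 - E_4 = 43.67262 eV

λ = hc/E = 1239.84 eV·nm / 43.67262 eV
λ = 28.389 nm

This is the ε-line of the Brackett series in O⁷⁺.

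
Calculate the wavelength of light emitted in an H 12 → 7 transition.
6768.302 nm

First, find the transition energy using E_n = -13.6057 / n² eV:
E_12 = -13.6057 / 12² = -0.094484028 eV
E_7 = -13.6057 / 7² = -0.277667347 eV

Photon energy: |ΔE| = |E_7 - E_12| = 0.183183319 eV

Convert to wavelength using E = hc/λ with hc = 1239.84 eV·nm:
λ = hc/E = 1239.84 eV·nm / 0.183183319 eV
λ = 6768.302 nm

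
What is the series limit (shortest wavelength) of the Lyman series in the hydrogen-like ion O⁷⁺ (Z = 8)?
1.424 nm

The series limit corresponds to the transition from n = ∞ to n = 1.
This is the highest energy (shortest wavelength) transition in the Lyman series.

E_∞ = 0 eV
E_1 = -13.6057 × 8² / 1² = -870.76480 eV

Energy at series limit:
ΔE = E_∞ - E_1 = 0 - (-870.76480) = 870.76480 eV
λ = hc/E = 1239.84 eV·nm / 870.76480 eV = 1.424 nm

This energy equals the ionization energy from the n = 1 state of O⁷⁺.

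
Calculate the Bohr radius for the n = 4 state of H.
0.8467 nm (or 8.4668 Å)

The Bohr radius formula is:
r_n = n² a₀ / Z

where a₀ = 0.0529177 nm is the Bohr radius.

For H (Z = 1) at n = 4:
r_4 = 4² × 0.0529177 nm / 1
r_4 = 16 × 0.0529177 nm / 1
r_4 = 0.84668 nm / 1
r_4 = 0.8467 nm

The electron orbits at approximately 0.8467 nm from the nucleus.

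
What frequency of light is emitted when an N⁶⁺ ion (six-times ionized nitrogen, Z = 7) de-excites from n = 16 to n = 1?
1.61e+17 Hz

First, find the transition energy:
E_16 = -13.6057 × 7² / 16² = -2.6042 eV
E_1 = -13.6057 × 7² / 1² = -666.6793 eV
|ΔE| = |E_1 - E_16| = 664.0751 eV

Convert to Joules: E = 664.0751 eV × (1.602177 × 10⁻¹⁹ J/eV) = 1.0640e-16 J

Using E = hf:
f = E/h = 1.0640e-16 J / (6.62607 × 10⁻³⁴ J·s)
f = 1.61e+17 Hz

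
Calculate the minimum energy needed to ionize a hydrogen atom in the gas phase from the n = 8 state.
0.21 eV

The ionization energy is the energy needed to remove the electron completely (n → ∞).

For hydrogen, E_n = -13.6057 eV / n².

At n = 8: E_8 = -13.6057 / 8² = -0.21259 eV
At n = ∞: E_∞ = 0 eV

Ionization energy = E_∞ - E_8 = 0 - (-0.21259) = 0.21259 eV
Ionization energy ≈ 0.21 eV

This is also called the binding energy of the electron in state n = 8.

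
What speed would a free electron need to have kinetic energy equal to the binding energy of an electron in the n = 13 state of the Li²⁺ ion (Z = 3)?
5.04852e+05 m/s (or 0.168% of c)

The binding energy at n = 13 for Li²⁺ is:
E_13 = -13.6057 × 3²/13² = -0.724563905 eV
|E_13| = 0.724563905 eV

Convert to Joules:
KE = 0.724563905 eV × (1.602177 × 10⁻¹⁹ J/eV) = 1.1608796e-19 J

Using KE = ½mv²:
v = √(2·KE/m_e)
v = √(2 × 1.1608796e-19 J / 9.10938 × 10⁻³¹ kg)
v = 5.04852e+05 m/s

This is approximately 0.168% the speed of light.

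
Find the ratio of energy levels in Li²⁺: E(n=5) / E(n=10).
4.0000

Using E_n = -13.6057 Z² / n² eV with Z = 3:

E_5 = -13.6057 × 3² / 5² = -122.4513 / 25 = -4.8980520000 eV
E_10 = -13.6057 × 3² / 10² = -122.4513 / 100 = -1.2245130000 eV

The ratio is:
E_5/E_10 = (-4.8980520000) / (-1.2245130000)
E_5/E_10 = (-122.4513/25) / (-122.4513/100)
E_5/E_10 = 100/25
E_5/E_10 = 4.0000
(Note: the Z² factors cancel in the ratio.)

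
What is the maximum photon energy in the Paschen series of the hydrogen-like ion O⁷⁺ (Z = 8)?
96.7516 eV

The series limit corresponds to the transition from n = ∞ to n = 3.
This is the highest energy (shortest wavelength) transition in the Paschen series.

E_∞ = 0 eV
E_3 = -13.6057 × 8² / 3² = -96.7516 eV

Energy at series limit:
ΔE = E_∞ - E_3 = 0 - (-96.7516) = 96.7516 eV

This energy equals the ionization energy from the n = 3 state of O⁷⁺.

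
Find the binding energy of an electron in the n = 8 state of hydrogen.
0.21 eV

The ionization energy is the energy needed to remove the electron completely (n → ∞).

For hydrogen, E_n = -13.6057 eV / n².

At n = 8: E_8 = -13.6057 / 8² = -0.21259 eV
At n = ∞: E_∞ = 0 eV

Ionization energy = E_∞ - E_8 = 0 - (-0.21259) = 0.21259 eV
Ionization energy ≈ 0.21 eV

This is also called the binding energy of the electron in state n = 8.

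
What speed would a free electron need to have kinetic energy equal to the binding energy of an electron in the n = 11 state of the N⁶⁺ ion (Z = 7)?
1.39e+06 m/s (or 0.4644% of c)

The binding energy at n = 11 for N⁶⁺ is:
E_11 = -13.6057 × 7²/11² = -5.509746 eV
|E_11| = 5.509746 eV

Convert to Joules:
KE = 5.509746 eV × (1.602177 × 10⁻¹⁹ J/eV) = 8.8276e-19 J

Using KE = ½mv²:
v = √(2·KE/m_e)
v = √(2 × 8.8276e-19 J / 9.10938 × 10⁻³¹ kg)
v = 1.39e+06 m/s

This is approximately 0.4644% the speed of light.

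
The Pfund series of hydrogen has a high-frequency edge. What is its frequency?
1.31594e+14 Hz

The series limit corresponds to the transition from n = ∞ to n = 5.
This is the highest energy (shortest wavelength) transition in the Pfund series.

E_∞ = 0 eV
E_5 = -13.6057 / 5² = -0.544228000 eV

Energy at series limit:
ΔE = E_∞ - E_5 = 0 - (-0.544228000) = 0.544228000 eV
E = 0.544228000 eV × (1.602177 × 10⁻¹⁹ J/eV) = 8.7194958e-20 J
f = E/h = 8.7194958e-20 J / (6.62607 × 10⁻³⁴ J·s) = 1.31594e+14 Hz

This energy equals the ionization energy from the n = 5 state of hydrogen.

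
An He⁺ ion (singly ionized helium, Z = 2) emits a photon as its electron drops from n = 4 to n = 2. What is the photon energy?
10.20428 eV

The energy levels are E_n = -13.6057 Z² eV / n².

Energy at n = 4: E_4 = -13.6057 × 2² / 4² = -3.40142500 eV
Energy at n = 2: E_2 = -13.6057 × 2² / 2² = -13.60570000 eV

For emission (electron falling to lower state), the photon energy is:
E_photon = E_4 - E_2 = |-3.40142500 - (-13.60570000)|
E_photon = 10.20428 eV

This energy is carried away by the emitted photon.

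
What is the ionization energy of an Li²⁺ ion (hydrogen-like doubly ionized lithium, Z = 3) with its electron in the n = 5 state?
4.89805 eV

The ionization energy is the energy needed to remove the electron completely (n → ∞).

For a hydrogen-like ion with Z = 3, E_n = -13.6057 Z² / n² eV.

At n = 5: E_5 = -13.6057 × 3² / 5² = -4.89805200 eV
At n = ∞: E_∞ = 0 eV

Ionization energy = E_∞ - E_5 = 0 - (-4.89805200) = 4.89805200 eV
Ionization energy ≈ 4.89805 eV

This is also called the binding energy of the electron in state n = 5.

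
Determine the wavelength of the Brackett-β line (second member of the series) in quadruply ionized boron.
104.978 nm

The lines of a series are numbered from the longest wavelength (smallest ΔE) outward; the second line is the transition from n = n_f + 2 to n_f.
The Brackett series has all transitions ending at n_f = 4.

For B⁴⁺ (Z = 5), the second line (β-line) is the jump from n = 6 to n = 4:
E_6 = -13.6057 × 5² / 6² = -9.448403 eV
E_4 = -13.6057 × 5² / 4² = -21.258906 eV
ΔE = E_6 - E_4 = 11.810503 eV

λ = hc/E = 1239.84 eV·nm / 11.810503 eV
λ = 104.978 nm

This is the β-line of the Brackett series in B⁴⁺.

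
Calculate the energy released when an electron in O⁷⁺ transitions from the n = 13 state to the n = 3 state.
91.599190 eV

The energy levels are E_n = -13.6057 Z² eV / n².

Energy at n = 13: E_13 = -13.6057 × 8² / 13² = -5.152454438 eV
Energy at n = 3: E_3 = -13.6057 × 8² / 3² = -96.751644444 eV

For emission (electron falling to lower state), the photon energy is:
E_photon = E_13 - E_3 = |-5.152454438 - (-96.751644444)|
E_photon = 91.599190 eV

This energy is carried away by the emitted photon.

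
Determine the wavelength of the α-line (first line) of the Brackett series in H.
4050.07 nm

The longest wavelength corresponds to the smallest energy transition in the series.
The Brackett series has all transitions ending at n_f = 4.

For H, the first line (α-line) is the jump from n = 5 to n = 4:
E_5 = -13.6057 / 5² = -0.54422800 eV
E_4 = -13.6057 / 4² = -0.85035625 eV
ΔE = E_5 - E_4 = 0.30612825 eV

λ = hc/E = 1239.84 eV·nm / 0.30612825 eV
λ = 4050.07 nm

This is the α-line of the Brackett series in H.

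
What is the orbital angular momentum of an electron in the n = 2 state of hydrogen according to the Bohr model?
2.10914e-34 J·s (or 2ℏ)

In the Bohr model, angular momentum is quantized:
L = nℏ

where ℏ = h/(2π) = 1.0545718e-34 J·s

For n = 2:
L = 2 × 1.0545718e-34 J·s
L = 2.10914e-34 J·s

This can also be written as L = 2ℏ.
The angular momentum is an integer multiple of the reduced Planck constant.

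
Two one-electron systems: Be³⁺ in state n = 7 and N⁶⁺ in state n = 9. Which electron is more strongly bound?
N⁶⁺ at n = 9 (E = -8.23061 eV)

Using E_n = -13.6057 Z² / n² eV:

Be³⁺ (Z = 4) at n = 7:
E = -13.6057 × 4² / 7² = -13.6057 × 16 / 49 = -4.44267755 eV

N⁶⁺ (Z = 7) at n = 9:
E = -13.6057 × 7² / 9² = -13.6057 × 49 / 81 = -8.23060864 eV

Since -8.23060864 eV < -4.44267755 eV,
N⁶⁺ at n = 9 is more tightly bound (requires more energy to ionize).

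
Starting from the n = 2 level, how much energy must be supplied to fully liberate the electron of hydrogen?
3.401425 eV

The ionization energy is the energy needed to remove the electron completely (n → ∞).

For hydrogen, E_n = -13.6057 eV / n².

At n = 2: E_2 = -13.6057 / 2² = -3.401425000 eV
At n = ∞: E_∞ = 0 eV

Ionization energy = E_∞ - E_2 = 0 - (-3.401425000) = 3.401425000 eV
Ionization energy ≈ 3.401425 eV

This is also called the binding energy of the electron in state n = 2.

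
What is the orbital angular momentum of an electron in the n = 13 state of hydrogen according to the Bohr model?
1.3709e-33 J·s (or 13ℏ)

In the Bohr model, angular momentum is quantized:
L = nℏ

where ℏ = h/(2π) = 1.054572e-34 J·s

For n = 13:
L = 13 × 1.054572e-34 J·s
L = 1.3709e-33 J·s

This can also be written as L = 13ℏ.
The angular momentum is an integer multiple of the reduced Planck constant.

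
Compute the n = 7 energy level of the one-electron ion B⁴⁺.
-6.94 eV

For hydrogen-like ions, the energy levels scale with Z²:
E_n = -13.6057 Z² / n² eV

For B⁴⁺ (Z = 5) at n = 7:
E_7 = -13.6057 × 5² / 7²
E_7 = -13.6057 × 25 / 49
E_7 = -340.1425 / 49
E_7 = -6.94 eV

The energy is 25 times more negative than hydrogen at the same n due to the stronger nuclear charge.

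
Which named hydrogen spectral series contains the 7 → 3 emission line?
Paschen series

The spectral series in hydrogen are named based on the final (lower) energy level:
- Lyman series: n_final = 1 (ultraviolet)
- Balmer series: n_final = 2 (visible/near-UV)
- Paschen series: n_final = 3 (infrared)
- Brackett series: n_final = 4 (infrared)
- Pfund series: n_final = 5 (far infrared)

Since this transition ends at n = 3, it belongs to the Paschen series.

For reference, this 7 → 3 line has photon energy
ΔE = 13.6057 eV × (1/3² - 1/7²) = 1.2340770975 eV,
corresponding to wavelength λ = hc/ΔE = 1239.84 eV·nm / 1.2340770975 eV = 1004.66981 nm in the infrared region.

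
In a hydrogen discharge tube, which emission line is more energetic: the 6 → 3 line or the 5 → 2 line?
5 → 2

Calculate the energy for each transition:

Transition 6 → 3:
ΔE₁ = |E_3 - E_6| = |-13.6057/3² - (-13.6057/6²)|
ΔE₁ = |-1.51174444 - (-0.37793611)| = 1.13381 eV

Transition 5 → 2:
ΔE₂ = |E_2 - E_5| = |-13.6057/2² - (-13.6057/5²)|
ΔE₂ = |-3.40142500 - (-0.54422800)| = 2.85720 eV

Since 2.85720 eV > 1.13381 eV, the transition 5 → 2 emits the more energetic photon.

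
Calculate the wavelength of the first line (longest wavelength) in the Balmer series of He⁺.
164.02772 nm

The longest wavelength corresponds to the smallest energy transition in the series.
The Balmer series has all transitions ending at n_f = 2.

For He⁺ (Z = 2), the first line (α-line) is the jump from n = 3 to n = 2:
E_3 = -13.6057 × 2² / 3² = -6.046977778 eV
E_2 = -13.6057 × 2² / 2² = -13.605700000 eV
ΔE = E_3 - E_2 = 7.558722222 eV

λ = hc/E = 1239.84 eV·nm / 7.558722222 eV
λ = 164.02772 nm

This is the α-line of the Balmer series in He⁺.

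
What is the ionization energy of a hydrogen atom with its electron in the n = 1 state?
13.605700 eV

The ionization energy is the energy needed to remove the electron completely (n → ∞).

For hydrogen, E_n = -13.6057 eV / n².

At n = 1: E_1 = -13.6057 / 1² = -13.605700000 eV
At n = ∞: E_∞ = 0 eV

Ionization energy = E_∞ - E_1 = 0 - (-13.605700000) = 13.605700000 eV
Ionization energy ≈ 13.605700 eV

This is also called the binding energy of the electron in state n = 1.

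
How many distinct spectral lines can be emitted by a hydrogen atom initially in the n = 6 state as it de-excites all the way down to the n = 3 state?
6

The electron can occupy levels n = 3, 4, ..., 6 during de-excitation — that is m = 6 - 3 + 1 = 4 distinct levels.

The number of distinct spectral lines equals the number of ways to choose 2 of these m levels (each pair gives one possible emission transition):

Number of lines = m(m-1)/2 = 4×3/2 = 6

These correspond to all possible transitions between the 4 levels:
6 → 5, 6 → 4, 6 → 3, 5 → 4, 5 → 3, 4 → 3

Each transition produces a photon with a unique energy (and thus wavelength). This count does not depend on Z.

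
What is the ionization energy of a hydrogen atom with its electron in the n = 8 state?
0.21259 eV

The ionization energy is the energy needed to remove the electron completely (n → ∞).

For hydrogen, E_n = -13.6057 eV / n².

At n = 8: E_8 = -13.6057 / 8² = -0.21258906 eV
At n = ∞: E_∞ = 0 eV

Ionization energy = E_∞ - E_8 = 0 - (-0.21258906) = 0.21258906 eV
Ionization energy ≈ 0.21259 eV

This is also called the binding energy of the electron in state n = 8.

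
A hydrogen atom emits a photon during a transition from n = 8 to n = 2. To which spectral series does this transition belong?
Balmer series

The spectral series in hydrogen are named based on the final (lower) energy level:
- Lyman series: n_final = 1 (ultraviolet)
- Balmer series: n_final = 2 (visible/near-UV)
- Paschen series: n_final = 3 (infrared)
- Brackett series: n_final = 4 (infrared)
- Pfund series: n_final = 5 (far infrared)

Since this transition ends at n = 2, it belongs to the Balmer series.

For reference, this 8 → 2 line has photon energy
ΔE = 13.6057 eV × (1/2² - 1/8²) = 3.188835938 eV,
corresponding to wavelength λ = hc/ΔE = 1239.84 eV·nm / 3.188835938 eV = 388.80646 nm in the visible/near-UV region.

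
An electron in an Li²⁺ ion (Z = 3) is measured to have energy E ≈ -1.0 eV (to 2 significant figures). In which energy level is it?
n = 11

The exact energy levels follow E_n = -13.6057 Z² / n² eV with Z = 3.

The measured value (-1.0 eV) is reported to only 2 significant figures, so we must test candidate n values and see which one matches to that precision.

Candidate energies:
  n = 9:  E = -13.6057 × 3² / 9² = -1.51174 eV
  n = 10:  E = -13.6057 × 3² / 10² = -1.22451 eV
  n = 11:  E = -13.6057 × 3² / 11² = -1.01199 eV  ← matches
  n = 12:  E = -13.6057 × 3² / 12² = -0.85036 eV
  n = 13:  E = -13.6057 × 3² / 13² = -0.72456 eV

Checking against the measurement of -1.0 eV (2 sig figs), only n = 11 agrees:
E_11 = -1.01199 eV, which rounds to -1.0 eV ✓

Therefore n = 11.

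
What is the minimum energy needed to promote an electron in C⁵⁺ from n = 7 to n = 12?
6.595 eV

The energy levels of a hydrogen-like atom are E_n = -13.6057 Z² eV / n².

Energy at n = 7: E_7 = -13.6057 × 6² / 7² = -9.996024 eV
Energy at n = 12: E_12 = -13.6057 × 6² / 12² = -3.401425 eV

The excitation energy is the difference:
ΔE = E_12 - E_7
ΔE = -3.401425 - (-9.996024)
ΔE = 6.595 eV

Since this is positive, energy must be absorbed (photon absorption).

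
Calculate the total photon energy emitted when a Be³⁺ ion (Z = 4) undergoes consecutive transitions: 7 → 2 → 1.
213.248522 eV

The energy levels of Be³⁺ are E_n = -13.6057 × 4² / n² eV.

First transition (7 → 2):
ΔE₁ = |E_2 - E_7|
ΔE₁ = |-54.422800000000 - (-4.442677551020)| = 49.980122449 eV

Second transition (2 → 1):
ΔE₂ = |E_1 - E_2|
ΔE₂ = |-217.691200000000 - (-54.422800000000)| = 163.268400000 eV

Total energy released:
E_total = ΔE₁ + ΔE₂ = 49.980122449 + 163.268400000 = 213.248522 eV

Note: This equals the direct transition 7 → 1: 213.248522 eV ✓
Energy is conserved regardless of the path taken.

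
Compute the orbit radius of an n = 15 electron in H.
11.906487 nm (or 119.064872 Å)

The Bohr radius formula is:
r_n = n² a₀ / Z

where a₀ = 0.052917721 nm is the Bohr radius.

For H (Z = 1) at n = 15:
r_15 = 15² × 0.052917721 nm / 1
r_15 = 225 × 0.052917721 nm / 1
r_15 = 11.9064872 nm / 1
r_15 = 11.906487 nm

The electron orbits at approximately 11.906487 nm from the nucleus.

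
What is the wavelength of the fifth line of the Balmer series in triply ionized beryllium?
24.807 nm

The lines of a series are numbered from the longest wavelength (smallest ΔE) outward; the fifth line is the transition from n = n_f + 5 to n_f.
The Balmer series has all transitions ending at n_f = 2.

For Be³⁺ (Z = 4), the fifth line (ε-line) is the jump from n = 7 to n = 2:
E_7 = -13.6057 × 4² / 7² = -4.44268 eV
E_2 = -13.6057 × 4² / 2² = -54.42280 eV
ΔE = E_7 - E_2 = 49.98012 eV

λ = hc/E = 1239.84 eV·nm / 49.98012 eV
λ = 24.807 nm

This is the ε-line of the Balmer series in Be³⁺.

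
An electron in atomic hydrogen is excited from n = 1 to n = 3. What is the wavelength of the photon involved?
102.52 nm

First, find the transition energy using E_n = -13.6057 / n² eV:
E_1 = -13.6057 / 1² = -13.60570 eV
E_3 = -13.6057 / 3² = -1.51174 eV

Photon energy: |ΔE| = |E_3 - E_1| = 12.09396 eV

Convert to wavelength using E = hc/λ with hc = 1239.84 eV·nm:
λ = hc/E = 1239.84 eV·nm / 12.09396 eV
λ = 102.52 nm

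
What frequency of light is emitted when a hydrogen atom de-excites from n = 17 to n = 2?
8.11078e+14 Hz

First, find the transition energy:
E_17 = -13.6057 / 17² = -0.04707855 eV
E_2 = -13.6057 / 2² = -3.40142500 eV
|ΔE| = |E_2 - E_17| = 3.35434645 eV

Convert to Joules: E = 3.35434645 eV × (1.602177 × 10⁻¹⁹ J/eV) = 5.3742567e-19 J

Using E = hf:
f = E/h = 5.3742567e-19 J / (6.62607 × 10⁻³⁴ J·s)
f = 8.11078e+14 Hz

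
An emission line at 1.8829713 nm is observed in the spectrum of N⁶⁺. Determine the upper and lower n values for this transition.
n = 9 → n = 1

First, find the photon energy from the wavelength (hc = 1239.84 eV·nm):
E = hc/λ = 1239.84 eV·nm / 1.8829713 nm = 658.44870 eV

The energy levels of N⁶⁺ satisfy E_n = -13.6057 × 7² / n² eV, so an emission n_i → n_f releases
ΔE = 13.6057 × 7² × (1/n_f² − 1/n_i²) eV.

Setting ΔE equal to the photon energy:
1/n_f² − 1/n_i² = 658.44870 / (13.6057 × 7²) = 0.98765433

Since 1/n_i² must be positive, we need 1/n_f² > 0.98765433, i.e. n_f ≤ 1. For each allowed n_f, solve n_i = (1/n_f² − 0.98765433)^(−1/2) and check whether it is a whole number:
  n_f = 1: 1/n_i² = 1.00000000 − 0.98765433 = 0.01234567 → n_i = 9.000  → integer, n_i = 9 ✓

Only n_f = 1 gives an integer upper level, n_i = 9.

The transition is from n = 9 to n = 1 (emission).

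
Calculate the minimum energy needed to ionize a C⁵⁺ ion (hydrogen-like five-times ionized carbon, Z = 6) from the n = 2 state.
122.45 eV

The ionization energy is the energy needed to remove the electron completely (n → ∞).

For a hydrogen-like ion with Z = 6, E_n = -13.6057 Z² / n² eV.

At n = 2: E_2 = -13.6057 × 6² / 2² = -122.45130 eV
At n = ∞: E_∞ = 0 eV

Ionization energy = E_∞ - E_2 = 0 - (-122.45130) = 122.45130 eV
Ionization energy ≈ 122.45 eV

This is also called the binding energy of the electron in state n = 2.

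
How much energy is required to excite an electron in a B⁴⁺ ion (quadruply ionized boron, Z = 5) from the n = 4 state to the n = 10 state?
17.85748 eV

The energy levels of a hydrogen-like atom are E_n = -13.6057 Z² eV / n².

Energy at n = 4: E_4 = -13.6057 × 5² / 4² = -21.25890625 eV
Energy at n = 10: E_10 = -13.6057 × 5² / 10² = -3.40142500 eV

The excitation energy is the difference:
ΔE = E_10 - E_4
ΔE = -3.40142500 - (-21.25890625)
ΔE = 17.85748 eV

Since this is positive, energy must be absorbed (photon absorption).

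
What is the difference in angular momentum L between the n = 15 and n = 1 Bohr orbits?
1.47640e-33 J·s (or 14ℏ)

In the Bohr model, L_n = nℏ where ℏ = 1.0545718e-34 J·s.

L_15 = 15ℏ = 1.5818577e-33 J·s
L_1 = 1ℏ = 1.0545718e-34 J·s

ΔL = L_15 - L_1 = (15 - 1)ℏ = 14ℏ
ΔL = 14 × 1.0545718e-34 J·s = 1.47640e-33 J·s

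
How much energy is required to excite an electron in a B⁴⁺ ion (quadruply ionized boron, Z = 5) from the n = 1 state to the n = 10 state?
336.74 eV

The energy levels of a hydrogen-like atom are E_n = -13.6057 Z² eV / n².

Energy at n = 1: E_1 = -13.6057 × 5² / 1² = -340.14250 eV
Energy at n = 10: E_10 = -13.6057 × 5² / 10² = -3.40143 eV

The excitation energy is the difference:
ΔE = E_10 - E_1
ΔE = -3.40143 - (-340.14250)
ΔE = 336.74 eV

Since this is positive, energy must be absorbed (photon absorption).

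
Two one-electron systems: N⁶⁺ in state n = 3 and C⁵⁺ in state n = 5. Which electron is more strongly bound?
N⁶⁺ at n = 3 (E = -74.075 eV)

Using E_n = -13.6057 Z² / n² eV:

N⁶⁺ (Z = 7) at n = 3:
E = -13.6057 × 7² / 3² = -13.6057 × 49 / 9 = -74.075478 eV

C⁵⁺ (Z = 6) at n = 5:
E = -13.6057 × 6² / 5² = -13.6057 × 36 / 25 = -19.592208 eV

Since -74.075478 eV < -19.592208 eV,
N⁶⁺ at n = 3 is more tightly bound (requires more energy to ionize).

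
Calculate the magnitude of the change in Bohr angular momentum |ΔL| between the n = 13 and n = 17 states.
4.218e-34 J·s (or 4ℏ)

In the Bohr model, L_n = nℏ where ℏ = 1.05457e-34 J·s.

L_17 = 17ℏ = 1.79277e-33 J·s
L_13 = 13ℏ = 1.37094e-33 J·s

ΔL = L_17 - L_13 = (17 - 13)ℏ = 4ℏ
ΔL = 4 × 1.05457e-34 J·s = 4.218e-34 J·s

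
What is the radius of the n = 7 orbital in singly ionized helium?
1.2965 nm (or 12.9649 Å)

The Bohr radius formula is:
r_n = n² a₀ / Z

where a₀ = 0.0529177 nm is the Bohr radius.

For He⁺ (Z = 2) at n = 7:
r_7 = 7² × 0.0529177 nm / 2
r_7 = 49 × 0.0529177 nm / 2
r_7 = 2.59297 nm / 2
r_7 = 1.2965 nm

The electron orbits at approximately 1.2965 nm from the nucleus.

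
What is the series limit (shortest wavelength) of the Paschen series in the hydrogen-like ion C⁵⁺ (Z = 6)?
22.782 nm

The series limit corresponds to the transition from n = ∞ to n = 3.
This is the highest energy (shortest wavelength) transition in the Paschen series.

E_∞ = 0 eV
E_3 = -13.6057 × 6² / 3² = -54.42280 eV

Energy at series limit:
ΔE = E_∞ - E_3 = 0 - (-54.42280) = 54.42280 eV
λ = hc/E = 1239.84 eV·nm / 54.42280 eV = 22.782 nm

This energy equals the ionization energy from the n = 3 state of C⁵⁺.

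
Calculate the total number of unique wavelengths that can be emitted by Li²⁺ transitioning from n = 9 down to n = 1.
36

The electron can occupy levels n = 1, 2, ..., 9 during de-excitation — that is m = 9 - 1 + 1 = 9 distinct levels.

The number of distinct spectral lines equals the number of ways to choose 2 of these m levels (each pair gives one possible emission transition):

Number of lines = m(m-1)/2 = 9×8/2 = 36

These correspond to all possible transitions between the 9 levels:
9 → 8, 9 → 7, 9 → 6, 9 → 5, 9 → 4, 9 → 3, 9 → 2, 9 → 1...

Each transition produces a photon with a unique energy (and thus wavelength). This count does not depend on Z.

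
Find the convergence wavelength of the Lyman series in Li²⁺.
10.125168 nm

The series limit corresponds to the transition from n = ∞ to n = 1.
This is the highest energy (shortest wavelength) transition in the Lyman series.

E_∞ = 0 eV
E_1 = -13.6057 × 3² / 1² = -122.45130000 eV

Energy at series limit:
ΔE = E_∞ - E_1 = 0 - (-122.45130000) = 122.45130000 eV
λ = hc/E = 1239.84 eV·nm / 122.45130000 eV = 10.125168 nm

This energy equals the ionization energy from the n = 1 state of Li²⁺.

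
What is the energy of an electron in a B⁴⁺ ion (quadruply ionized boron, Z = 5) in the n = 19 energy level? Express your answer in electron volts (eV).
-0.9422 eV

The energy levels of a hydrogen-like atom are given by:
E_n = -13.6057 Z² / n² eV  (with Z = 5 for B⁴⁺)

For n = 19:
E_19 = -13.6057 × 5² / 19²
E_19 = -13.6057 × 25 / 361
E_19 = -0.9422 eV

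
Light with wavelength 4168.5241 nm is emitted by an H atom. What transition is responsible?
n = 13 → n = 6

First, find the photon energy from the wavelength (hc = 1239.84 eV·nm):
E = hc/λ = 1239.84 eV·nm / 4168.5241 nm = 0.29742901 eV

The energy levels of hydrogen satisfy E_n = -13.6057 / n² eV, so an emission n_i → n_f releases
ΔE = 13.6057 × (1/n_f² − 1/n_i²) eV.

Setting ΔE equal to the photon energy:
1/n_f² − 1/n_i² = 0.29742901 / 13.6057 = 0.021860618

Since 1/n_i² must be positive, we need 1/n_f² > 0.021860618, i.e. n_f ≤ 6. For each allowed n_f, solve n_i = (1/n_f² − 0.021860618)^(−1/2) and check whether it is a whole number:
  n_f = 1: 1/n_i² = 1.000000000 − 0.021860618 = 0.978139382 → n_i = 1.011  (not an integer) ✗
  n_f = 2: 1/n_i² = 0.250000000 − 0.021860618 = 0.228139382 → n_i = 2.094  (not an integer) ✗
  n_f = 3: 1/n_i² = 0.111111111 − 0.021860618 = 0.089250493 → n_i = 3.347  (not an integer) ✗
  n_f = 4: 1/n_i² = 0.062500000 − 0.021860618 = 0.040639382 → n_i = 4.961  (not an integer) ✗
  n_f = 5: 1/n_i² = 0.040000000 − 0.021860618 = 0.018139382 → n_i = 7.425  (not an integer) ✗
  n_f = 6: 1/n_i² = 0.027777778 − 0.021860618 = 0.005917160 → n_i = 13.000  → integer, n_i = 13 ✓

Only n_f = 6 gives an integer upper level, n_i = 13.

The transition is from n = 13 to n = 6 (emission).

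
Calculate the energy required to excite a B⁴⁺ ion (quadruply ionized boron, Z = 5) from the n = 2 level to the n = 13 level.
83.022947 eV

The energy levels of a hydrogen-like atom are E_n = -13.6057 Z² eV / n².

Energy at n = 2: E_2 = -13.6057 × 5² / 2² = -85.035625000 eV
Energy at n = 13: E_13 = -13.6057 × 5² / 13² = -2.012677515 eV

The excitation energy is the difference:
ΔE = E_13 - E_2
ΔE = -2.012677515 - (-85.035625000)
ΔE = 83.022947 eV

Since this is positive, energy must be absorbed (photon absorption).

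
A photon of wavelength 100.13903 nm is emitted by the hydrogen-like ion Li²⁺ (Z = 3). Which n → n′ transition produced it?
n = 10 → n = 3

First, find the photon energy from the wavelength (hc = 1239.84 eV·nm):
E = hc/λ = 1239.84 eV·nm / 100.13903 nm = 12.381186 eV

The energy levels of Li²⁺ satisfy E_n = -13.6057 × 3² / n² eV, so an emission n_i → n_f releases
ΔE = 13.6057 × 3² × (1/n_f² − 1/n_i²) eV.

Setting ΔE equal to the photon energy:
1/n_f² − 1/n_i² = 12.381186 / (13.6057 × 3²) = 0.10111110

Since 1/n_i² must be positive, we need 1/n_f² > 0.10111110, i.e. n_f ≤ 3. For each allowed n_f, solve n_i = (1/n_f² − 0.10111110)^(−1/2) and check whether it is a whole number:
  n_f = 1: 1/n_i² = 1.00000000 − 0.10111110 = 0.89888890 → n_i = 1.055  (not an integer) ✗
  n_f = 2: 1/n_i² = 0.25000000 − 0.10111110 = 0.14888890 → n_i = 2.592  (not an integer) ✗
  n_f = 3: 1/n_i² = 0.11111111 − 0.10111110 = 0.01000001 → n_i = 10.000  → integer, n_i = 10 ✓

Only n_f = 3 gives an integer upper level, n_i = 10.

The transition is from n = 10 to n = 3 (emission).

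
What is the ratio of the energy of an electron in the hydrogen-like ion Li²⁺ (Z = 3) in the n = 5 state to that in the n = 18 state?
12.9600

Using E_n = -13.6057 Z² / n² eV with Z = 3:

E_5 = -13.6057 × 3² / 5² = -122.4513 / 25 = -4.8980520000 eV
E_18 = -13.6057 × 3² / 18² = -122.4513 / 324 = -0.3779361111 eV

The ratio is:
E_5/E_18 = (-4.8980520000) / (-0.3779361111)
E_5/E_18 = (-122.4513/25) / (-122.4513/324)
E_5/E_18 = 324/25
E_5/E_18 = 12.9600
(Note: the Z² factors cancel in the ratio.)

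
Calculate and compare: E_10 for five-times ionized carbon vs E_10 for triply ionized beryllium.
C⁵⁺ at n = 10 (E = -4.90 eV)

Using E_n = -13.6057 Z² / n² eV:

C⁵⁺ (Z = 6) at n = 10:
E = -13.6057 × 6² / 10² = -13.6057 × 36 / 100 = -4.89805 eV

Be³⁺ (Z = 4) at n = 10:
E = -13.6057 × 4² / 10² = -13.6057 × 16 / 100 = -2.17691 eV

Since -4.89805 eV < -2.17691 eV,
C⁵⁺ at n = 10 is more tightly bound (requires more energy to ionize).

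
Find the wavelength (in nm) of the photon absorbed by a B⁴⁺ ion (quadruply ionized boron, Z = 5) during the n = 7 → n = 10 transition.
350.2117 nm

First, find the transition energy using E_n = -13.6057 Z² / n² eV:
E_7 = -13.6057 × 5² / 7² = -6.94168367 eV
E_10 = -13.6057 × 5² / 10² = -3.40142500 eV

Photon energy: |ΔE| = |E_10 - E_7| = 3.54025867 eV

Convert to wavelength using E = hc/λ with hc = 1239.84 eV·nm:
λ = hc/E = 1239.84 eV·nm / 3.54025867 eV
λ = 350.2117 nm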